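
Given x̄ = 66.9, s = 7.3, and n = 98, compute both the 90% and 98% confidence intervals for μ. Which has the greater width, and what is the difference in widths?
98% CI is wider by 1.04

df = 97
90% CI: t* = 1.661, (65.68, 68.12), width = 2 · t* · s/√n = 2.45
98% CI: t* = 2.365, (65.16, 68.64), width = 2 · t* · s/√n = 3.49

The 98% CI is wider by 3.49 - 2.45 = 1.04.
Higher confidence requires a wider interval.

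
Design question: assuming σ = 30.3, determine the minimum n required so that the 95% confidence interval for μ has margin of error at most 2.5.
n ≥ 565

For margin E ≤ 2.5:
n ≥ (z* · σ / E)²
n ≥ (1.960 · 30.3 / 2.5)²
n ≥ 564.31

Minimum n = 565 (rounding up)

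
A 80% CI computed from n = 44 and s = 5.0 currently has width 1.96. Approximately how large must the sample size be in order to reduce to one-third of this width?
n ≈ 396

CI width ∝ 1/√n
To reduce width by factor 3, need √n to grow by 3 → need 3² = 9 times as many samples.

Current: n = 44, width = 1.96
New: n = 396, width ≈ 0.65

Width reduced by factor of 1.96/0.65 = 3.02.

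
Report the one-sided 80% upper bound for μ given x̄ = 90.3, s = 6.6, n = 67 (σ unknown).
μ ≤ 90.98

Upper bound (one-sided):
t* = 0.847 (one-sided for 80%)
Upper bound = x̄ + t* · s/√n = 90.3 + 0.847 · 6.6/√67 = 90.98

We are 80% confident that μ ≤ 90.98.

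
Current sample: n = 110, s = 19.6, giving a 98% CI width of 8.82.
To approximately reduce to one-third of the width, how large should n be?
n ≈ 990

CI width ∝ 1/√n
To reduce width by factor 3, need √n to grow by 3 → need 3² = 9 times as many samples.

Current: n = 110, width = 8.82
New: n = 990, width ≈ 2.90

Width reduced by factor of 8.82/2.90 = 3.04.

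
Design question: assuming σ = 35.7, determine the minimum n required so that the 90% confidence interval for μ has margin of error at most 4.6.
n ≥ 163

For margin E ≤ 4.6:
n ≥ (z* · σ / E)²
n ≥ (1.645 · 35.7 / 4.6)²
n ≥ 162.99

Minimum n = 163 (rounding up)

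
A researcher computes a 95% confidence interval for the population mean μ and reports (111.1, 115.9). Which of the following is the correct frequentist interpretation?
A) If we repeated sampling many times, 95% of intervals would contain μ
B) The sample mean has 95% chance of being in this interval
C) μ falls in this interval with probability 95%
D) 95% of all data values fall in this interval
A

A) Correct — this is the frequentist long-run coverage interpretation.
B) Wrong — x̄ is observed and sits in the interval by construction.
C) Wrong — μ is fixed; the randomness lives in the interval, not in μ.
D) Wrong — a CI is about the parameter μ, not individual data values.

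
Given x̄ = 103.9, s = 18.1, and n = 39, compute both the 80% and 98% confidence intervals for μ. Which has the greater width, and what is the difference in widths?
98% CI is wider by 6.52

df = 38
80% CI: t* = 1.304, (100.12, 107.68), width = 2 · t* · s/√n = 7.56
98% CI: t* = 2.429, (96.86, 110.94), width = 2 · t* · s/√n = 14.08

The 98% CI is wider by 14.08 - 7.56 = 6.52.
Higher confidence requires a wider interval.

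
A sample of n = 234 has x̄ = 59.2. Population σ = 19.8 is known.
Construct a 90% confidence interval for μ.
(57.07, 61.33)

z-interval (σ known):
z* = 1.645 for 90% confidence

Margin of error = z* · σ/√n = 1.645 · 19.8/√234 = 2.13

CI: (59.2 - 2.13, 59.2 + 2.13) = (57.07, 61.33)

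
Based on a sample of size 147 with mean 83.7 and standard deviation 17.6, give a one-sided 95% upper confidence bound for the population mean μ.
μ ≤ 86.10

Upper bound (one-sided):
t* = 1.655 (one-sided for 95%)
Upper bound = x̄ + t* · s/√n = 83.7 + 1.655 · 17.6/√147 = 86.10

We are 95% confident that μ ≤ 86.10.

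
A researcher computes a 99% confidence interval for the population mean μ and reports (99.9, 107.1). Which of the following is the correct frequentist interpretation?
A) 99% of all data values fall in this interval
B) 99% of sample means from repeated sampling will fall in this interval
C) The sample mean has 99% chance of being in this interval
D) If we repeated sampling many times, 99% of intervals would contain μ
D

A) Wrong — a CI is about the parameter μ, not individual data values.
B) Wrong — coverage applies to intervals containing μ, not to future x̄ values.
C) Wrong — x̄ is observed and sits in the interval by construction.
D) Correct — this is the frequentist long-run coverage interpretation.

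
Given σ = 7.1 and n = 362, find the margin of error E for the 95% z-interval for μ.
Margin of error = 0.73

Margin of error = z* · σ/√n
= 1.960 · 7.1/√362
= 1.960 · 7.1/19.0263
= 0.73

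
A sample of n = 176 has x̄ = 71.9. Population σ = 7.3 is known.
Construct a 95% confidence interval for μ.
(70.82, 72.98)

z-interval (σ known):
z* = 1.960 for 95% confidence

Margin of error = z* · σ/√n = 1.960 · 7.3/√176 = 1.08

CI: (71.9 - 1.08, 71.9 + 1.08) = (70.82, 72.98)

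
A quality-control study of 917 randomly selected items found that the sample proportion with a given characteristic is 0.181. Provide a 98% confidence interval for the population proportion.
(0.151, 0.211)

Proportion CI:
SE = √(p̂(1-p̂)/n) = √(0.181 · 0.819 / 917) = 0.01271

z* = 2.326
Margin = z* · SE = 2.326 · 0.01271 = 0.0296

CI: 0.181 ± 0.0296 = (0.151, 0.211)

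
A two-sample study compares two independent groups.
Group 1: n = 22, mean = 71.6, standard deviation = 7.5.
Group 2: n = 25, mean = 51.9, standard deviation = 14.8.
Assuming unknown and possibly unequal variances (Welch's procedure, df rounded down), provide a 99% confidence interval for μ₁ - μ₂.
(10.55, 28.85)

Difference: x̄₁ - x̄₂ = 19.70
SE = √(s₁²/n₁ + s₂²/n₂) = √(7.5²/22 + 14.8²/25) = 3.3643
df = 36.50 → 36 (Welch–Satterthwaite, rounded down)
t* = 2.719

CI: 19.70 ± 2.719 · 3.3643 = 19.70 ± 9.15 = (10.55, 28.85)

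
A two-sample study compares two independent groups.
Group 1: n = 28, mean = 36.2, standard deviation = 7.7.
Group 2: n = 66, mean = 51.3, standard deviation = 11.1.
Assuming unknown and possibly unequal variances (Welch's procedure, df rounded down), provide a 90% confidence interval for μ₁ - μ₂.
(-18.43, -11.77)

Difference: x̄₁ - x̄₂ = -15.10
SE = √(s₁²/n₁ + s₂²/n₂) = √(7.7²/28 + 11.1²/66) = 1.9961
df = 72.26 → 72 (Welch–Satterthwaite, rounded down)
t* = 1.666

CI: -15.10 ± 1.666 · 1.9961 = -15.10 ± 3.33 = (-18.43, -11.77)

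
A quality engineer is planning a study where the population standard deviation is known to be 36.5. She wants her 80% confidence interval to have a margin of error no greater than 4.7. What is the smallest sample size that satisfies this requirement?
n ≥ 100

For margin E ≤ 4.7:
n ≥ (z* · σ / E)²
n ≥ (1.282 · 36.5 / 4.7)²
n ≥ 99.12

Minimum n = 100 (rounding up)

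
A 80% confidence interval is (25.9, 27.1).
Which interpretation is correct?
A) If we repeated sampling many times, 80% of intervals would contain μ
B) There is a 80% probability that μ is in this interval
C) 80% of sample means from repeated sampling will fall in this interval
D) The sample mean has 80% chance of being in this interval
A

A) Correct — this is the frequentist long-run coverage interpretation.
B) Wrong — μ is fixed; the randomness lives in the interval, not in μ.
C) Wrong — coverage applies to intervals containing μ, not to future x̄ values.
D) Wrong — x̄ is observed and sits in the interval by construction.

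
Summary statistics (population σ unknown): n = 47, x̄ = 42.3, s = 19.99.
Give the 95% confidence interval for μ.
(36.43, 48.17)

t-interval (σ unknown):
df = n - 1 = 46
t* = 2.013 for 95% confidence

Margin of error = t* · s/√n = 2.013 · 19.99/√47 = 5.87

CI: (36.43, 48.17)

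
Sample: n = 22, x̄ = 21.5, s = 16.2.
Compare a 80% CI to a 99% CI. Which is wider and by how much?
99% CI is wider by 10.42

df = 21
80% CI: t* = 1.323, (16.93, 26.07), width = 2 · t* · s/√n = 9.14
99% CI: t* = 2.831, (11.72, 31.28), width = 2 · t* · s/√n = 19.56

The 99% CI is wider by 19.56 - 9.14 = 10.42.
Higher confidence requires a wider interval.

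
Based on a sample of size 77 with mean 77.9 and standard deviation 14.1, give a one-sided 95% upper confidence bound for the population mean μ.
μ ≤ 80.58

Upper bound (one-sided):
t* = 1.665 (one-sided for 95%)
Upper bound = x̄ + t* · s/√n = 77.9 + 1.665 · 14.1/√77 = 80.58

We are 95% confident that μ ≤ 80.58.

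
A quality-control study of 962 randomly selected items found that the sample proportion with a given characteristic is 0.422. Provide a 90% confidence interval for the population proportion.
(0.396, 0.448)

Proportion CI:
SE = √(p̂(1-p̂)/n) = √(0.422 · 0.578 / 962) = 0.01592

z* = 1.645
Margin = z* · SE = 1.645 · 0.01592 = 0.0262

CI: 0.422 ± 0.0262 = (0.396, 0.448)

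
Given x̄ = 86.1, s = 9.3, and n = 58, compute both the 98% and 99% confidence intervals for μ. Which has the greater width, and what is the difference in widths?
99% CI is wider by 0.66

df = 57
98% CI: t* = 2.394, (83.18, 89.02), width = 2 · t* · s/√n = 5.85
99% CI: t* = 2.665, (82.85, 89.35), width = 2 · t* · s/√n = 6.51

The 99% CI is wider by 6.51 - 5.85 = 0.66.
Higher confidence requires a wider interval.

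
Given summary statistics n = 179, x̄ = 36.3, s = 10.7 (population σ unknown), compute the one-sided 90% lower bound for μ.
μ ≥ 35.27

Lower bound (one-sided):
t* = 1.286 (one-sided for 90%)
Lower bound = x̄ - t* · s/√n = 36.3 - 1.286 · 10.7/√179 = 35.27

We are 90% confident that μ ≥ 35.27.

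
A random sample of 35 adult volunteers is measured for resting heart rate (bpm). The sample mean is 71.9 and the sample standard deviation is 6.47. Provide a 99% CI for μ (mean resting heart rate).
(68.92, 74.88)

t-interval (σ unknown):
df = n - 1 = 34
t* = 2.728 for 99% confidence

Margin of error = t* · s/√n = 2.728 · 6.47/√35 = 2.98

CI: (68.92, 74.88)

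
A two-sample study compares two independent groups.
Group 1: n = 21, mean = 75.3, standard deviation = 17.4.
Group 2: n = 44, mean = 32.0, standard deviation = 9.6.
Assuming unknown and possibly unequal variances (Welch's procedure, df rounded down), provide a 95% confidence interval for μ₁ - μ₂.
(34.93, 51.67)

Difference: x̄₁ - x̄₂ = 43.30
SE = √(s₁²/n₁ + s₂²/n₂) = √(17.4²/21 + 9.6²/44) = 4.0635
df = 25.98 → 25 (Welch–Satterthwaite, rounded down)
t* = 2.060

CI: 43.30 ± 2.060 · 4.0635 = 43.30 ± 8.37 = (34.93, 51.67)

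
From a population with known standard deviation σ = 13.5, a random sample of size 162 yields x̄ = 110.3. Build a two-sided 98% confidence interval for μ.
(107.83, 112.77)

z-interval (σ known):
z* = 2.326 for 98% confidence

Margin of error = z* · σ/√n = 2.326 · 13.5/√162 = 2.47

CI: (110.3 - 2.47, 110.3 + 2.47) = (107.83, 112.77)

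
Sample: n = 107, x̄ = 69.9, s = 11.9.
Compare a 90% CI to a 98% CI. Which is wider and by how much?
98% CI is wider by 1.61

df = 106
90% CI: t* = 1.659, (67.99, 71.81), width = 2 · t* · s/√n = 3.82
98% CI: t* = 2.362, (67.18, 72.62), width = 2 · t* · s/√n = 5.43

The 98% CI is wider by 5.43 - 3.82 = 1.61.
Higher confidence requires a wider interval.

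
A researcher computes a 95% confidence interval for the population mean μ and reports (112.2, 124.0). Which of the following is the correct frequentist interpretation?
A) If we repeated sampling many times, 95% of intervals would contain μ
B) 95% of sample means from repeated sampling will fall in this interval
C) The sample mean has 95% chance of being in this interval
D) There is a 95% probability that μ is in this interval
A

A) Correct — this is the frequentist long-run coverage interpretation.
B) Wrong — coverage applies to intervals containing μ, not to future x̄ values.
C) Wrong — x̄ is observed and sits in the interval by construction.
D) Wrong — μ is fixed; the randomness lives in the interval, not in μ.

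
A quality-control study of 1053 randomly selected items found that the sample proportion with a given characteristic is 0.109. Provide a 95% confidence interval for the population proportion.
(0.090, 0.128)

Proportion CI:
SE = √(p̂(1-p̂)/n) = √(0.109 · 0.891 / 1053) = 0.00960

z* = 1.960
Margin = z* · SE = 1.960 · 0.00960 = 0.0188

CI: 0.109 ± 0.0188 = (0.090, 0.128)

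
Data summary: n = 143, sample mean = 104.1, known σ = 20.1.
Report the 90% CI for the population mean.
(101.34, 106.86)

z-interval (σ known):
z* = 1.645 for 90% confidence

Margin of error = z* · σ/√n = 1.645 · 20.1/√143 = 2.76

CI: (104.1 - 2.76, 104.1 + 2.76) = (101.34, 106.86)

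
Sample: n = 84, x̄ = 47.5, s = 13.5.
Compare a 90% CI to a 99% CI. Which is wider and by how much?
99% CI is wider by 2.87

df = 83
90% CI: t* = 1.663, (45.05, 49.95), width = 2 · t* · s/√n = 4.90
99% CI: t* = 2.636, (43.62, 51.38), width = 2 · t* · s/√n = 7.77

The 99% CI is wider by 7.77 - 4.90 = 2.87.
Higher confidence requires a wider interval.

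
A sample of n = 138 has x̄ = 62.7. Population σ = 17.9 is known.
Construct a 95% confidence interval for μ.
(59.71, 65.69)

z-interval (σ known):
z* = 1.960 for 95% confidence

Margin of error = z* · σ/√n = 1.960 · 17.9/√138 = 2.99

CI: (62.7 - 2.99, 62.7 + 2.99) = (59.71, 65.69)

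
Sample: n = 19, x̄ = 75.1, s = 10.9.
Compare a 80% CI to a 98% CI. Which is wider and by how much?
98% CI is wider by 6.11

df = 18
80% CI: t* = 1.330, (71.77, 78.43), width = 2 · t* · s/√n = 6.65
98% CI: t* = 2.552, (68.72, 81.48), width = 2 · t* · s/√n = 12.76

The 98% CI is wider by 12.76 - 6.65 = 6.11.
Higher confidence requires a wider interval.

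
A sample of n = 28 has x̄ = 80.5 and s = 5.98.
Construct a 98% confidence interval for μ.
(77.71, 83.29)

t-interval (σ unknown):
df = n - 1 = 27
t* = 2.473 for 98% confidence

Margin of error = t* · s/√n = 2.473 · 5.98/√28 = 2.79

CI: (77.71, 83.29)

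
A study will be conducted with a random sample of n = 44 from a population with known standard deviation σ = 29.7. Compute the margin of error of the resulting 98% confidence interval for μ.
Margin of error = 10.41

Margin of error = z* · σ/√n
= 2.326 · 29.7/√44
= 2.326 · 29.7/6.6332
= 10.41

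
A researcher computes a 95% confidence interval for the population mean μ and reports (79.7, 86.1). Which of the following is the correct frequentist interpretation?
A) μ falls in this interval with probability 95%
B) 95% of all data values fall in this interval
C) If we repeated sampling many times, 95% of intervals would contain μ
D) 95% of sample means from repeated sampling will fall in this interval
C

A) Wrong — μ is fixed; the randomness lives in the interval, not in μ.
B) Wrong — a CI is about the parameter μ, not individual data values.
C) Correct — this is the frequentist long-run coverage interpretation.
D) Wrong — coverage applies to intervals containing μ, not to future x̄ values.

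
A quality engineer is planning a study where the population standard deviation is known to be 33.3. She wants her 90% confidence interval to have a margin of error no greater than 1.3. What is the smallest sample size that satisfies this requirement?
n ≥ 1776

For margin E ≤ 1.3:
n ≥ (z* · σ / E)²
n ≥ (1.645 · 33.3 / 1.3)²
n ≥ 1775.55

Minimum n = 1776 (rounding up)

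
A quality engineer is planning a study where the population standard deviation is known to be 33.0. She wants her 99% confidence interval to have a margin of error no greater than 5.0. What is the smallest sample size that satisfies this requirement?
n ≥ 290

For margin E ≤ 5.0:
n ≥ (z* · σ / E)²
n ≥ (2.576 · 33.0 / 5.0)²
n ≥ 289.05

Minimum n = 290 (rounding up)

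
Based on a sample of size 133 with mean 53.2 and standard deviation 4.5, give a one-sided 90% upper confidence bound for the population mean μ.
μ ≤ 53.70

Upper bound (one-sided):
t* = 1.288 (one-sided for 90%)
Upper bound = x̄ + t* · s/√n = 53.2 + 1.288 · 4.5/√133 = 53.70

We are 90% confident that μ ≤ 53.70.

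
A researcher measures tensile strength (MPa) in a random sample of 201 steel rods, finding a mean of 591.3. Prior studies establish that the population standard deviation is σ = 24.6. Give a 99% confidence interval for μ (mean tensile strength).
(586.83, 595.77)

z-interval (σ known):
z* = 2.576 for 99% confidence

Margin of error = z* · σ/√n = 2.576 · 24.6/√201 = 4.47

CI: (591.3 - 4.47, 591.3 + 4.47) = (586.83, 595.77)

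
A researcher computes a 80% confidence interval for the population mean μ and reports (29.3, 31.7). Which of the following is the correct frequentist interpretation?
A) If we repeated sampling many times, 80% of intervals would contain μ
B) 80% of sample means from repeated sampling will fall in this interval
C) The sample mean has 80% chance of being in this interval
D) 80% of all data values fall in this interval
A

A) Correct — this is the frequentist long-run coverage interpretation.
B) Wrong — coverage applies to intervals containing μ, not to future x̄ values.
C) Wrong — x̄ is observed and sits in the interval by construction.
D) Wrong — a CI is about the parameter μ, not individual data values.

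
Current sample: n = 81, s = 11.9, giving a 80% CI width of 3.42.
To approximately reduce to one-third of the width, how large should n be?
n ≈ 729

CI width ∝ 1/√n
To reduce width by factor 3, need √n to grow by 3 → need 3² = 9 times as many samples.

Current: n = 81, width = 3.42
New: n = 729, width ≈ 1.13

Width reduced by factor of 3.42/1.13 = 3.03.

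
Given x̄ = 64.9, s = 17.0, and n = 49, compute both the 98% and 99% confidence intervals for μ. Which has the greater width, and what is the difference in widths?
99% CI is wider by 1.34

df = 48
98% CI: t* = 2.407, (59.05, 70.75), width = 2 · t* · s/√n = 11.69
99% CI: t* = 2.682, (58.39, 71.41), width = 2 · t* · s/√n = 13.03

The 99% CI is wider by 13.03 - 11.69 = 1.34.
Higher confidence requires a wider interval.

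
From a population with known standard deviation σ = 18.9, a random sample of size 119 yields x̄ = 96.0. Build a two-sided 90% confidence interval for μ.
(93.15, 98.85)

z-interval (σ known):
z* = 1.645 for 90% confidence

Margin of error = z* · σ/√n = 1.645 · 18.9/√119 = 2.85

CI: (96.0 - 2.85, 96.0 + 2.85) = (93.15, 98.85)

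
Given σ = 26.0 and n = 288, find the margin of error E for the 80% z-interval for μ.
Margin of error = 1.96

Margin of error = z* · σ/√n
= 1.282 · 26.0/√288
= 1.282 · 26.0/16.9706
= 1.96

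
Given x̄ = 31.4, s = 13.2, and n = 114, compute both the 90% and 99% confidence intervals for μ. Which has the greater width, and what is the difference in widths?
99% CI is wider by 2.38

df = 113
90% CI: t* = 1.658, (29.35, 33.45), width = 2 · t* · s/√n = 4.10
99% CI: t* = 2.620, (28.16, 34.64), width = 2 · t* · s/√n = 6.48

The 99% CI is wider by 6.48 - 4.10 = 2.38.
Higher confidence requires a wider interval.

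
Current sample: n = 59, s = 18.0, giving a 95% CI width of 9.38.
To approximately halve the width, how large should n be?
n ≈ 236

CI width ∝ 1/√n
To reduce width by factor 2, need √n to grow by 2 → need 2² = 4 times as many samples.

Current: n = 59, width = 9.38
New: n = 236, width ≈ 4.62

Width reduced by factor of 9.38/4.62 = 2.03.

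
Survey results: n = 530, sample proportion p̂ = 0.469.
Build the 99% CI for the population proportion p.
(0.413, 0.525)

Proportion CI:
SE = √(p̂(1-p̂)/n) = √(0.469 · 0.531 / 530) = 0.02168

z* = 2.576
Margin = z* · SE = 2.576 · 0.02168 = 0.0558

CI: 0.469 ± 0.0558 = (0.413, 0.525)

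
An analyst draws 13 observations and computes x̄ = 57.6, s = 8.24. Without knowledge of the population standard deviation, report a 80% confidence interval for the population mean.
(54.50, 60.70)

t-interval (σ unknown):
df = n - 1 = 12
t* = 1.356 for 80% confidence

Margin of error = t* · s/√n = 1.356 · 8.24/√13 = 3.10

CI: (54.50, 60.70)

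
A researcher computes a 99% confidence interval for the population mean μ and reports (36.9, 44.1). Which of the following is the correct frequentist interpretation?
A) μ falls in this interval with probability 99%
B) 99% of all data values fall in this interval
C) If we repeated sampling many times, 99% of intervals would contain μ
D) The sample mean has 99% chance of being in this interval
C

A) Wrong — μ is fixed; the randomness lives in the interval, not in μ.
B) Wrong — a CI is about the parameter μ, not individual data values.
C) Correct — this is the frequentist long-run coverage interpretation.
D) Wrong — x̄ is observed and sits in the interval by construction.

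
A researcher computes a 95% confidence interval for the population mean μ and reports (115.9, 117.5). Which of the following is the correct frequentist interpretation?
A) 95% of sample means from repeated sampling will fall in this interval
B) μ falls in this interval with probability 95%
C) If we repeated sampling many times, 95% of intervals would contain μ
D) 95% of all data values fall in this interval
C

A) Wrong — coverage applies to intervals containing μ, not to future x̄ values.
B) Wrong — μ is fixed; the randomness lives in the interval, not in μ.
C) Correct — this is the frequentist long-run coverage interpretation.
D) Wrong — a CI is about the parameter μ, not individual data values.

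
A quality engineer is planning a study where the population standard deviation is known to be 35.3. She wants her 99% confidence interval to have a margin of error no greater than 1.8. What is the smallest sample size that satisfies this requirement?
n ≥ 2553

For margin E ≤ 1.8:
n ≥ (z* · σ / E)²
n ≥ (2.576 · 35.3 / 1.8)²
n ≥ 2552.09

Minimum n = 2553 (rounding up)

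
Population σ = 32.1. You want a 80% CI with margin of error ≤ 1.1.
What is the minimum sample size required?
n ≥ 1400

For margin E ≤ 1.1:
n ≥ (z* · σ / E)²
n ≥ (1.282 · 32.1 / 1.1)²
n ≥ 1399.59

Minimum n = 1400 (rounding up)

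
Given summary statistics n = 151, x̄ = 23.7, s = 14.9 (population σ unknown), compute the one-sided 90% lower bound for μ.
μ ≥ 22.14

Lower bound (one-sided):
t* = 1.287 (one-sided for 90%)
Lower bound = x̄ - t* · s/√n = 23.7 - 1.287 · 14.9/√151 = 22.14

We are 90% confident that μ ≥ 22.14.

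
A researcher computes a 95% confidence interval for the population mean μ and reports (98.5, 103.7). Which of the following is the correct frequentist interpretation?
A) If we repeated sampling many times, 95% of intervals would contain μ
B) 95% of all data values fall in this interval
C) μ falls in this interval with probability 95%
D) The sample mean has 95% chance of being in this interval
A

A) Correct — this is the frequentist long-run coverage interpretation.
B) Wrong — a CI is about the parameter μ, not individual data values.
C) Wrong — μ is fixed; the randomness lives in the interval, not in μ.
D) Wrong — x̄ is observed and sits in the interval by construction.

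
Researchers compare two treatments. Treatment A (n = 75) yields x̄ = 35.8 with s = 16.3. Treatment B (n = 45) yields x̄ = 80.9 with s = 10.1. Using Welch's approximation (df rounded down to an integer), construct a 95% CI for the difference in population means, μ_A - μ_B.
(-49.87, -40.33)

Difference: x̄₁ - x̄₂ = -45.10
SE = √(s₁²/n₁ + s₂²/n₂) = √(16.3²/75 + 10.1²/45) = 2.4103
df = 117.85 → 117 (Welch–Satterthwaite, rounded down)
t* = 1.980

CI: -45.10 ± 1.980 · 2.4103 = -45.10 ± 4.77 = (-49.87, -40.33)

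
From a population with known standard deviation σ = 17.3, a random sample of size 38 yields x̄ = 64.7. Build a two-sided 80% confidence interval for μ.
(61.10, 68.30)

z-interval (σ known):
z* = 1.282 for 80% confidence

Margin of error = z* · σ/√n = 1.282 · 17.3/√38 = 3.60

CI: (64.7 - 3.60, 64.7 + 3.60) = (61.10, 68.30)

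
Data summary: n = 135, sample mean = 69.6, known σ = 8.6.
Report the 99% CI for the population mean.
(67.69, 71.51)

z-interval (σ known):
z* = 2.576 for 99% confidence

Margin of error = z* · σ/√n = 2.576 · 8.6/√135 = 1.91

CI: (69.6 - 1.91, 69.6 + 1.91) = (67.69, 71.51)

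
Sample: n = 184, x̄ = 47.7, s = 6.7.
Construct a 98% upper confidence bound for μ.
μ ≤ 48.72

Upper bound (one-sided):
t* = 2.068 (one-sided for 98%)
Upper bound = x̄ + t* · s/√n = 47.7 + 2.068 · 6.7/√184 = 48.72

We are 98% confident that μ ≤ 48.72.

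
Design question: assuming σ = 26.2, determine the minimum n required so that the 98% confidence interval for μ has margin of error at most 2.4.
n ≥ 645

For margin E ≤ 2.4:
n ≥ (z* · σ / E)²
n ≥ (2.326 · 26.2 / 2.4)²
n ≥ 644.76

Minimum n = 645 (rounding up)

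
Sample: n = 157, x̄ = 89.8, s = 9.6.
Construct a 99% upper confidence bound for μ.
μ ≤ 91.60

Upper bound (one-sided):
t* = 2.350 (one-sided for 99%)
Upper bound = x̄ + t* · s/√n = 89.8 + 2.350 · 9.6/√157 = 91.60

We are 99% confident that μ ≤ 91.60.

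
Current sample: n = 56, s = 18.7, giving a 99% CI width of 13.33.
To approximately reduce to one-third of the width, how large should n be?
n ≈ 504

CI width ∝ 1/√n
To reduce width by factor 3, need √n to grow by 3 → need 3² = 9 times as many samples.

Current: n = 56, width = 13.33
New: n = 504, width ≈ 4.31

Width reduced by factor of 13.33/4.31 = 3.09.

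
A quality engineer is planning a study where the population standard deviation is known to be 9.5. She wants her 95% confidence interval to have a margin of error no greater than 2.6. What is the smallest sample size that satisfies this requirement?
n ≥ 52

For margin E ≤ 2.6:
n ≥ (z* · σ / E)²
n ≥ (1.960 · 9.5 / 2.6)²
n ≥ 51.29

Minimum n = 52 (rounding up)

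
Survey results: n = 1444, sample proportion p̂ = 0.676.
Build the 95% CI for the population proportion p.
(0.652, 0.700)

Proportion CI:
SE = √(p̂(1-p̂)/n) = √(0.676 · 0.324 / 1444) = 0.01232

z* = 1.960
Margin = z* · SE = 1.960 · 0.01232 = 0.0241

CI: 0.676 ± 0.0241 = (0.652, 0.700)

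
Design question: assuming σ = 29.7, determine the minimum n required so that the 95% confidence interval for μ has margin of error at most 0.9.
n ≥ 4184

For margin E ≤ 0.9:
n ≥ (z* · σ / E)²
n ≥ (1.960 · 29.7 / 0.9)²
n ≥ 4183.50

Minimum n = 4184 (rounding up)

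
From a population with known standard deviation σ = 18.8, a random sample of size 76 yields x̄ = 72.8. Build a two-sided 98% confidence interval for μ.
(67.78, 77.82)

z-interval (σ known):
z* = 2.326 for 98% confidence

Margin of error = z* · σ/√n = 2.326 · 18.8/√76 = 5.02

CI: (72.8 - 5.02, 72.8 + 5.02) = (67.78, 77.82)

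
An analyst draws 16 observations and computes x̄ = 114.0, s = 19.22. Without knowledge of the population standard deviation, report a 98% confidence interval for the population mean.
(101.50, 126.50)

t-interval (σ unknown):
df = n - 1 = 15
t* = 2.602 for 98% confidence

Margin of error = t* · s/√n = 2.602 · 19.22/√16 = 12.50

CI: (101.50, 126.50)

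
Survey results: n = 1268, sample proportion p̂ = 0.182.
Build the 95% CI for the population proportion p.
(0.161, 0.203)

Proportion CI:
SE = √(p̂(1-p̂)/n) = √(0.182 · 0.818 / 1268) = 0.01084

z* = 1.960
Margin = z* · SE = 1.960 · 0.01084 = 0.0212

CI: 0.182 ± 0.0212 = (0.161, 0.203)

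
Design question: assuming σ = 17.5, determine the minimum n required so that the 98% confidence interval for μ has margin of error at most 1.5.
n ≥ 737

For margin E ≤ 1.5:
n ≥ (z* · σ / E)²
n ≥ (2.326 · 17.5 / 1.5)²
n ≥ 736.40

Minimum n = 737 (rounding up)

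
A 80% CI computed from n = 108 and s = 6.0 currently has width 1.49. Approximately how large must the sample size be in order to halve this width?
n ≈ 432

CI width ∝ 1/√n
To reduce width by factor 2, need √n to grow by 2 → need 2² = 4 times as many samples.

Current: n = 108, width = 1.49
New: n = 432, width ≈ 0.74

Width reduced by factor of 1.49/0.74 = 2.01.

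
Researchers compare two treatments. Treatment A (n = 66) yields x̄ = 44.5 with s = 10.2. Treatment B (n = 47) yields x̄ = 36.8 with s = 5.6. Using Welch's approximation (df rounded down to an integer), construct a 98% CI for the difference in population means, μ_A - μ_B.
(4.16, 11.24)

Difference: x̄₁ - x̄₂ = 7.70
SE = √(s₁²/n₁ + s₂²/n₂) = √(10.2²/66 + 5.6²/47) = 1.4979
df = 105.07 → 105 (Welch–Satterthwaite, rounded down)
t* = 2.362

CI: 7.70 ± 2.362 · 1.4979 = 7.70 ± 3.54 = (4.16, 11.24)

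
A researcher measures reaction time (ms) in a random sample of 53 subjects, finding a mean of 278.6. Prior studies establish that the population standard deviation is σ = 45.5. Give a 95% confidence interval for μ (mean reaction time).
(266.35, 290.85)

z-interval (σ known):
z* = 1.960 for 95% confidence

Margin of error = z* · σ/√n = 1.960 · 45.5/√53 = 12.25

CI: (278.6 - 12.25, 278.6 + 12.25) = (266.35, 290.85)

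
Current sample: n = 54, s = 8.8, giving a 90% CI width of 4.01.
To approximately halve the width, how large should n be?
n ≈ 216

CI width ∝ 1/√n
To reduce width by factor 2, need √n to grow by 2 → need 2² = 4 times as many samples.

Current: n = 54, width = 4.01
New: n = 216, width ≈ 1.98

Width reduced by factor of 4.01/1.98 = 2.03.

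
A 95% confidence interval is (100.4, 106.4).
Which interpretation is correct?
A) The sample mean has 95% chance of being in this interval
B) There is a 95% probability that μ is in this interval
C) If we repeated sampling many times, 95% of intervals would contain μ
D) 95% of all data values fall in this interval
C

A) Wrong — x̄ is observed and sits in the interval by construction.
B) Wrong — μ is fixed; the randomness lives in the interval, not in μ.
C) Correct — this is the frequentist long-run coverage interpretation.
D) Wrong — a CI is about the parameter μ, not individual data values.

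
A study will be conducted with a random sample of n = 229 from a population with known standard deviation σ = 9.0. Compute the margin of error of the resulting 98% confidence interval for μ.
Margin of error = 1.38

Margin of error = z* · σ/√n
= 2.326 · 9.0/√229
= 2.326 · 9.0/15.1327
= 1.38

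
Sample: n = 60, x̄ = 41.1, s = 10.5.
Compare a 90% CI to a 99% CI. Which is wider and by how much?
99% CI is wider by 2.69

df = 59
90% CI: t* = 1.671, (38.83, 43.37), width = 2 · t* · s/√n = 4.53
99% CI: t* = 2.662, (37.49, 44.71), width = 2 · t* · s/√n = 7.22

The 99% CI is wider by 7.22 - 4.53 = 2.69.
Higher confidence requires a wider interval.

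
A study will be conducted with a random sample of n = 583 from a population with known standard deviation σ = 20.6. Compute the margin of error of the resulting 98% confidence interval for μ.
Margin of error = 1.98

Margin of error = z* · σ/√n
= 2.326 · 20.6/√583
= 2.326 · 20.6/24.1454
= 1.98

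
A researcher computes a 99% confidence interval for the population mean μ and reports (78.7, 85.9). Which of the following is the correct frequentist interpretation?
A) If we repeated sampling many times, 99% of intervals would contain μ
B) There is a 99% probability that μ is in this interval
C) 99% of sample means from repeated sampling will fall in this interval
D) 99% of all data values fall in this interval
A

A) Correct — this is the frequentist long-run coverage interpretation.
B) Wrong — μ is fixed; the randomness lives in the interval, not in μ.
C) Wrong — coverage applies to intervals containing μ, not to future x̄ values.
D) Wrong — a CI is about the parameter μ, not individual data values.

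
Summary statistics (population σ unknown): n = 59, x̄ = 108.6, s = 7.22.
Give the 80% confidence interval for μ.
(107.38, 109.82)

t-interval (σ unknown):
df = n - 1 = 58
t* = 1.296 for 80% confidence

Margin of error = t* · s/√n = 1.296 · 7.22/√59 = 1.22

CI: (107.38, 109.82)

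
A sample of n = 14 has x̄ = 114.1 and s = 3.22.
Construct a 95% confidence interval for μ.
(112.24, 115.96)

t-interval (σ unknown):
df = n - 1 = 13
t* = 2.160 for 95% confidence

Margin of error = t* · s/√n = 2.160 · 3.22/√14 = 1.86

CI: (112.24, 115.96)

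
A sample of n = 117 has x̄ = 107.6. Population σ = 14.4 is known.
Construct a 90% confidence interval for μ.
(105.41, 109.79)

z-interval (σ known):
z* = 1.645 for 90% confidence

Margin of error = z* · σ/√n = 1.645 · 14.4/√117 = 2.19

CI: (107.6 - 2.19, 107.6 + 2.19) = (105.41, 109.79)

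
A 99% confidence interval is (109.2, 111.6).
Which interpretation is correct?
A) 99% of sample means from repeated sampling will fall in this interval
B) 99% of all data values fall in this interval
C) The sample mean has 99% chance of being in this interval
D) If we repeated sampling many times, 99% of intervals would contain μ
D

A) Wrong — coverage applies to intervals containing μ, not to future x̄ values.
B) Wrong — a CI is about the parameter μ, not individual data values.
C) Wrong — x̄ is observed and sits in the interval by construction.
D) Correct — this is the frequentist long-run coverage interpretation.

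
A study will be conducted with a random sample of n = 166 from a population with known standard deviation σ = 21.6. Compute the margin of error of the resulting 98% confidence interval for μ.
Margin of error = 3.90

Margin of error = z* · σ/√n
= 2.326 · 21.6/√166
= 2.326 · 21.6/12.8841
= 3.90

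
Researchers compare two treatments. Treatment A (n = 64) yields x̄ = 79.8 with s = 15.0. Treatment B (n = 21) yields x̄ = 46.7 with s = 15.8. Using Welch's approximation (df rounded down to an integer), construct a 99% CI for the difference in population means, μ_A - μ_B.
(22.35, 43.85)

Difference: x̄₁ - x̄₂ = 33.10
SE = √(s₁²/n₁ + s₂²/n₂) = √(15.0²/64 + 15.8²/21) = 3.9247
df = 32.67 → 32 (Welch–Satterthwaite, rounded down)
t* = 2.738

CI: 33.10 ± 2.738 · 3.9247 = 33.10 ± 10.75 = (22.35, 43.85)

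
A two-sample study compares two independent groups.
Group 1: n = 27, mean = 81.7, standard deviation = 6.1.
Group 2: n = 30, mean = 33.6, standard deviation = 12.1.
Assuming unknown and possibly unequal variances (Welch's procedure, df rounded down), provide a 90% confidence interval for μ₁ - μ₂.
(43.89, 52.31)

Difference: x̄₁ - x̄₂ = 48.10
SE = √(s₁²/n₁ + s₂²/n₂) = √(6.1²/27 + 12.1²/30) = 2.5017
df = 43.80 → 43 (Welch–Satterthwaite, rounded down)
t* = 1.681

CI: 48.10 ± 1.681 · 2.5017 = 48.10 ± 4.21 = (43.89, 52.31)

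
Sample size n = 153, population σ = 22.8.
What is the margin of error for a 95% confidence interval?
Margin of error = 3.61

Margin of error = z* · σ/√n
= 1.960 · 22.8/√153
= 1.960 · 22.8/12.3693
= 3.61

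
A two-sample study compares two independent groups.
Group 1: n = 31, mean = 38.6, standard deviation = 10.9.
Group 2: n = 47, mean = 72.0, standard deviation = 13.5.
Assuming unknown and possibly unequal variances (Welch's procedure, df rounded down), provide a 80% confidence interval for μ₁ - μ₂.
(-36.99, -29.81)

Difference: x̄₁ - x̄₂ = -33.40
SE = √(s₁²/n₁ + s₂²/n₂) = √(10.9²/31 + 13.5²/47) = 2.7767
df = 72.81 → 72 (Welch–Satterthwaite, rounded down)
t* = 1.293

CI: -33.40 ± 1.293 · 2.7767 = -33.40 ± 3.59 = (-36.99, -29.81)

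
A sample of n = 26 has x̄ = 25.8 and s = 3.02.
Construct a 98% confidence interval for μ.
(24.33, 27.27)

t-interval (σ unknown):
df = n - 1 = 25
t* = 2.485 for 98% confidence

Margin of error = t* · s/√n = 2.485 · 3.02/√26 = 1.47

CI: (24.33, 27.27)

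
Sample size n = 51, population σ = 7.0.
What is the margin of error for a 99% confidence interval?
Margin of error = 2.52

Margin of error = z* · σ/√n
= 2.576 · 7.0/√51
= 2.576 · 7.0/7.1414
= 2.52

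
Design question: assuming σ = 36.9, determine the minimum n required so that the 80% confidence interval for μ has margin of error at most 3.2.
n ≥ 219

For margin E ≤ 3.2:
n ≥ (z* · σ / E)²
n ≥ (1.282 · 36.9 / 3.2)²
n ≥ 218.54

Minimum n = 219 (rounding up)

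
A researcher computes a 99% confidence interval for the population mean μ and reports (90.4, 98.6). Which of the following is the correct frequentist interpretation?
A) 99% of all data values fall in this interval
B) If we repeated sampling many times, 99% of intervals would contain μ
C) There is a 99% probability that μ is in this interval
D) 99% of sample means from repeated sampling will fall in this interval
B

A) Wrong — a CI is about the parameter μ, not individual data values.
B) Correct — this is the frequentist long-run coverage interpretation.
C) Wrong — μ is fixed; the randomness lives in the interval, not in μ.
D) Wrong — coverage applies to intervals containing μ, not to future x̄ values.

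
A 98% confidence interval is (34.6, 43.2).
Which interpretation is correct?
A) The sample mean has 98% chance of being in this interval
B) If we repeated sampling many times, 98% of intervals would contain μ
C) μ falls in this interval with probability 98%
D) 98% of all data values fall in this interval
B

A) Wrong — x̄ is observed and sits in the interval by construction.
B) Correct — this is the frequentist long-run coverage interpretation.
C) Wrong — μ is fixed; the randomness lives in the interval, not in μ.
D) Wrong — a CI is about the parameter μ, not individual data values.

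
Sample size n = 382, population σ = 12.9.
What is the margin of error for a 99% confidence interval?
Margin of error = 1.70

Margin of error = z* · σ/√n
= 2.576 · 12.9/√382
= 2.576 · 12.9/19.5448
= 1.70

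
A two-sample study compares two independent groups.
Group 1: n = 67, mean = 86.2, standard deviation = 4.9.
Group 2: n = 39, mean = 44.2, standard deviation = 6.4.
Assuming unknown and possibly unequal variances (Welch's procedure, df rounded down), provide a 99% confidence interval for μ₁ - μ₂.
(38.85, 45.15)

Difference: x̄₁ - x̄₂ = 42.00
SE = √(s₁²/n₁ + s₂²/n₂) = √(4.9²/67 + 6.4²/39) = 1.1869
df = 64.06 → 64 (Welch–Satterthwaite, rounded down)
t* = 2.655

CI: 42.00 ± 2.655 · 1.1869 = 42.00 ± 3.15 = (38.85, 45.15)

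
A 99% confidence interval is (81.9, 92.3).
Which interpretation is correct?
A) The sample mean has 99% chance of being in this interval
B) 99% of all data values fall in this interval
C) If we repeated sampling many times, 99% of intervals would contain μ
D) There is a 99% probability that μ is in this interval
C

A) Wrong — x̄ is observed and sits in the interval by construction.
B) Wrong — a CI is about the parameter μ, not individual data values.
C) Correct — this is the frequentist long-run coverage interpretation.
D) Wrong — μ is fixed; the randomness lives in the interval, not in μ.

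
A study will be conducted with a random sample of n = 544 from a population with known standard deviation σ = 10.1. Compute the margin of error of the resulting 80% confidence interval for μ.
Margin of error = 0.56

Margin of error = z* · σ/√n
= 1.282 · 10.1/√544
= 1.282 · 10.1/23.3238
= 0.56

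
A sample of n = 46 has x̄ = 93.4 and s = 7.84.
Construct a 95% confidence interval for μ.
(91.07, 95.73)

t-interval (σ unknown):
df = n - 1 = 45
t* = 2.014 for 95% confidence

Margin of error = t* · s/√n = 2.014 · 7.84/√46 = 2.33

CI: (91.07, 95.73)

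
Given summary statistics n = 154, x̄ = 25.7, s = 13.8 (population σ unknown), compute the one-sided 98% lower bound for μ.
μ ≥ 23.40

Lower bound (one-sided):
t* = 2.071 (one-sided for 98%)
Lower bound = x̄ - t* · s/√n = 25.7 - 2.071 · 13.8/√154 = 23.40

We are 98% confident that μ ≥ 23.40.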